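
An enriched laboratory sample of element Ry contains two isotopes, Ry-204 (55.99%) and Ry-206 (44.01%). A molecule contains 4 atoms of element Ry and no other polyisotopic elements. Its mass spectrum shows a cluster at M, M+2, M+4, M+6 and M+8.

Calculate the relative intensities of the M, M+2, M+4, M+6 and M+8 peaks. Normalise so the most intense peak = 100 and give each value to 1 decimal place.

27.0 : 84.8 : 100.0 : 52.4 : 10.3

Expanding (0.5599 + 0.4401)^4:
P(M) = 0.5599^4 = 0.098275
P(M+2) = 4 × 0.5599^3 × 0.4401^1 = 0.308989
P(M+4) = 6 × 0.5599^2 × 0.4401^2 = 0.364313
P(M+6) = 4 × 0.5599^1 × 0.4401^3 = 0.190908
P(M+8) = 0.4401^4 = 0.037515
The M+4 peak is largest (0.364313); scaling to 100 gives 27.0 : 84.8 : 100.0 : 52.4 : 10.3.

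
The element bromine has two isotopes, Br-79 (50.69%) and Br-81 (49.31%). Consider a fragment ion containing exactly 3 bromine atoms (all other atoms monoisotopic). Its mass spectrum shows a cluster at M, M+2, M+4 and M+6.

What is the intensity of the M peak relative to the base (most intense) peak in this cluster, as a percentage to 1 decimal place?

Binomial terms of (0.5069 + 0.4931)^3: M 0.1302, M+2 0.3801, M+4 0.3698, M+6 0.1199 → M+2 is the base peak.
P(M+2) = C(3,1) × 0.5069^2 × 0.4931^1 = 3 × 0.25694761 × 0.4931 = 0.380103 (base)
P(M) = C(3,0) × 0.5069^3 × 0.4931^0 = 1 × 0.13024674 × 1.0000 = 0.130247
Relative intensity = 0.130247 / 0.380103 × 100 = 34.3

34.3%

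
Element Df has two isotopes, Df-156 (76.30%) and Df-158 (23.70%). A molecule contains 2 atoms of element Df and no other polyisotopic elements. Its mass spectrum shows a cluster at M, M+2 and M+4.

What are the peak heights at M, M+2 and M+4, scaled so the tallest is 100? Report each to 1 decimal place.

100.0 : 62.1 : 9.6

Expanding (0.7630 + 0.2370)^2:
P(M) = 0.7630^2 = 0.582169
P(M+2) = 2 × 0.7630^1 × 0.2370^1 = 0.361662
P(M+4) = 0.2370^2 = 0.056169
The M peak is largest (0.582169); scaling to 100 gives 100.0 : 62.1 : 9.6.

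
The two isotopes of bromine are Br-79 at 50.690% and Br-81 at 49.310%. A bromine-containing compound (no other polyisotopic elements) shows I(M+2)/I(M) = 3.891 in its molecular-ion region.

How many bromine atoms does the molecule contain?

For n independent Br atoms, I(M+2)/I(M) = n · (abundance Br-81) / (abundance Br-79) = n · 0.49310/0.50690.
n = 3.891 × 0.50690/0.49310 = 4.00 ≈ 4

4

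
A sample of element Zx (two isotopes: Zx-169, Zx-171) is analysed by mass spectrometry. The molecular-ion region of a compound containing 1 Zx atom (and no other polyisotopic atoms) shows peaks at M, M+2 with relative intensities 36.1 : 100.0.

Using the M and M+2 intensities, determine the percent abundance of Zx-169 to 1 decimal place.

26.5%

If p is the fraction of Zx that is Zx-169, then I(M+2)/I(M) = [C(1,1)·p^0·(1−p)] / p^1 = 1·(1−p)/p = 100.0/36.1 = 2.7701
(1−p)/p = 2.7701/1 = 2.7701  ⇒  p = 1/(1 + 2.7701) = 0.2652
Zx-169: 26.5%, Zx-171: 73.5%.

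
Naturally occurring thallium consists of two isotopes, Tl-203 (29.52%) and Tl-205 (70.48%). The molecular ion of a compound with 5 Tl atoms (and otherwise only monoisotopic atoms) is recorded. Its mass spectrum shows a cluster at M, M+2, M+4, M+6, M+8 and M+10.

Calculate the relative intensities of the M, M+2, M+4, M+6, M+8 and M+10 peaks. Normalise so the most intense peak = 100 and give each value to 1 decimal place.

Expanding (0.2952 + 0.7048)^5:
P(M) = 0.2952^5 = 0.002242
P(M+2) = 5 × 0.2952^4 × 0.7048^1 = 0.026761
P(M+4) = 10 × 0.2952^3 × 0.7048^2 = 0.127785
P(M+6) = 10 × 0.2952^2 × 0.7048^3 = 0.305092
P(M+8) = 5 × 0.2952^1 × 0.7048^4 = 0.364208
P(M+10) = 0.7048^5 = 0.173912
The M+8 peak is largest (0.364208); scaling to 100 gives 0.6 : 7.3 : 35.1 : 83.8 : 100.0 : 47.8.

0.6 : 7.3 : 35.1 : 83.8 : 100.0 : 47.8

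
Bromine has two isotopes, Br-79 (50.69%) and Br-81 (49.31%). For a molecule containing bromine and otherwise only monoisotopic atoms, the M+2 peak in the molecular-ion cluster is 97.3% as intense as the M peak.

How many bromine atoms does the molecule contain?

The M+2/M ratio from n Br atoms is n · q/p = n · 0.4931/0.5069.
n = 0.973 × 0.5069/0.4931 = 1.00 ≈ 1

1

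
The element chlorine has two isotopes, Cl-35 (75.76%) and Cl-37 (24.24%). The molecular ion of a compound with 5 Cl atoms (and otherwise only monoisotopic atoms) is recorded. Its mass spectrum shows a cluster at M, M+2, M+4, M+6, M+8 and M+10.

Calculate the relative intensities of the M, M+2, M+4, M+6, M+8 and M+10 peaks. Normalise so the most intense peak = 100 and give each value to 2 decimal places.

62.51 : 100.00 : 63.99 : 20.47 : 3.28 : 0.21

Each Cl atom is independently Cl-35 (p = 0.7576) or Cl-37 (q = 0.2424); the cluster is the binomial expansion (p + q)^5.
P(M) = 0.7576^5 = 0.249574
P(M+2) = 5 × 0.7576^4 × 0.2424^1 = 0.399266
P(M+4) = 10 × 0.7576^3 × 0.2424^2 = 0.255497
P(M+6) = 10 × 0.7576^2 × 0.2424^3 = 0.081748
P(M+8) = 5 × 0.7576^1 × 0.2424^4 = 0.013078
P(M+10) = 0.2424^5 = 0.000837
The M+2 peak is largest (0.399266); scaling to 100 gives 62.51 : 100.00 : 63.99 : 20.47 : 3.28 : 0.21.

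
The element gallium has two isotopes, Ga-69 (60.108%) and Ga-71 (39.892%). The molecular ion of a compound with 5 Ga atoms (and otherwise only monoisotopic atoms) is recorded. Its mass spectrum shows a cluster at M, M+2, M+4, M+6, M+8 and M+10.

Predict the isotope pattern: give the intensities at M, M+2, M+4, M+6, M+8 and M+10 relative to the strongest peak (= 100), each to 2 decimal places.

The 5 Ga atoms are independent, so intensities follow the terms of (0.60108 + 0.39892)^5.
P(M) = 0.60108^5 = 0.078462
P(M+2) = 5 × 0.60108^4 × 0.39892^1 = 0.260366
P(M+4) = 10 × 0.60108^3 × 0.39892^2 = 0.345596
P(M+6) = 10 × 0.60108^2 × 0.39892^3 = 0.229362
P(M+8) = 5 × 0.60108^1 × 0.39892^4 = 0.076111
P(M+10) = 0.39892^5 = 0.010103
The M+4 peak is largest (0.345596); scaling to 100 gives 22.70 : 75.34 : 100.00 : 66.37 : 22.02 : 2.92.

22.70 : 75.34 : 100.00 : 66.37 : 22.02 : 2.92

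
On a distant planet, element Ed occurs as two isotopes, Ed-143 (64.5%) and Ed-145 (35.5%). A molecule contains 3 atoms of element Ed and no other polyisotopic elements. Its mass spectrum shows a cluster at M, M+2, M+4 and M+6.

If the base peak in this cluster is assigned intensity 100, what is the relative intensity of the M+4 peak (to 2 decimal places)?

55.04

(0.645 + 0.355)^3 gives M 0.2683, M+2 0.4431, M+4 0.2439, M+6 0.0447; the largest is M+2.
P(M+2) = C(3,1) × 0.645^2 × 0.355^1 = 3 × 0.416025 × 0.3550 = 0.443067 (base)
P(M+4) = C(3,2) × 0.645^1 × 0.355^2 = 3 × 0.6450 × 0.126025 = 0.243858
Relative intensity = 0.243858 / 0.443067 × 100 = 55.04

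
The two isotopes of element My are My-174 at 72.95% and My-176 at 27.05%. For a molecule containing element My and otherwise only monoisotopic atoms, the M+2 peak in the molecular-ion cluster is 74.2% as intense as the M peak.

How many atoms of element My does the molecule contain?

2

The M+2/M ratio from n My atoms is n · q/p = n · 0.2705/0.7295.
n = 0.742 × 0.7295/0.2705 = 2.00 ≈ 2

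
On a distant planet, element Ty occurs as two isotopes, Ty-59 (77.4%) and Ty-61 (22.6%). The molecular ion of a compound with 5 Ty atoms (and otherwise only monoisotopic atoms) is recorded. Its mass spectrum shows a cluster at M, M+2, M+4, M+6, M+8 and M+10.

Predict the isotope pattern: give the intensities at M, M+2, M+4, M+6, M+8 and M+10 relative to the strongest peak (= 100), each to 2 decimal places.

Each Ty atom is independently Ty-59 (p = 0.774) or Ty-61 (q = 0.226); the cluster is the binomial expansion (p + q)^5.
P(M) = 0.774^5 = 0.277782
P(M+2) = 5 × 0.774^4 × 0.226^1 = 0.405548
P(M+4) = 10 × 0.774^3 × 0.226^2 = 0.236832
P(M+6) = 10 × 0.774^2 × 0.226^3 = 0.069152
P(M+8) = 5 × 0.774^1 × 0.226^4 = 0.010096
P(M+10) = 0.226^5 = 0.000590
The M+2 peak is largest (0.405548); scaling to 100 gives 68.50 : 100.00 : 58.40 : 17.05 : 2.49 : 0.15.

68.50 : 100.00 : 58.40 : 17.05 : 2.49 : 0.15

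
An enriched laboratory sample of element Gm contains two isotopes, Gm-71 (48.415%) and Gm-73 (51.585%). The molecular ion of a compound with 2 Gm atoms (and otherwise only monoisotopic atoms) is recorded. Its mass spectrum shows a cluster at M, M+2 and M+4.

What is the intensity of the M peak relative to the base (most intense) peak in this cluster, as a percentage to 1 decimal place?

Binomial terms of (0.48415 + 0.51585)^2: M 0.2344, M+2 0.4995, M+4 0.2661 → M+2 is the base peak.
P(M+2) = C(2,1) × 0.48415^1 × 0.51585^1 = 2 × 0.48415 × 0.51585 = 0.499498 (base)
P(M) = C(2,0) × 0.48415^2 × 0.51585^0 = 1 × 0.23440122 × 1.0000 = 0.234401
Relative intensity = 0.234401 / 0.499498 × 100 = 46.9

46.9%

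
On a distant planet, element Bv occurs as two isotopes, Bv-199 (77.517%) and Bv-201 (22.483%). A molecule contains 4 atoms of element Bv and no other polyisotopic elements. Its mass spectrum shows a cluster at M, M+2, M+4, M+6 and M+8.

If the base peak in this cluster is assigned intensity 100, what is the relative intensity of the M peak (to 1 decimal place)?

86.2

(0.77517 + 0.22483)^4 gives M 0.3611, M+2 0.4189, M+4 0.1822, M+6 0.0352, M+8 0.0026; the largest is M+2.
P(M+2) = C(4,1) × 0.77517^3 × 0.22483^1 = 4 × 0.46579076 × 0.22483 = 0.418895 (base)
P(M) = C(4,0) × 0.77517^4 × 0.22483^0 = 1 × 0.36106702 × 1.0000 = 0.361067
Relative intensity = 0.361067 / 0.418895 × 100 = 86.2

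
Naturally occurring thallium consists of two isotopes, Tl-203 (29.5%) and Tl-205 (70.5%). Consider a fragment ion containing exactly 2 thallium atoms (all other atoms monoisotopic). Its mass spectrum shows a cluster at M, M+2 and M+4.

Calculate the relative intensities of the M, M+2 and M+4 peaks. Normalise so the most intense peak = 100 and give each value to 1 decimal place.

Expanding (0.295 + 0.705)^2:
P(M) = 0.295^2 = 0.087025
P(M+2) = 2 × 0.295^1 × 0.705^1 = 0.415950
P(M+4) = 0.705^2 = 0.497025
The M+4 peak is largest (0.497025); scaling to 100 gives 17.5 : 83.7 : 100.0.

17.5 : 83.7 : 100.0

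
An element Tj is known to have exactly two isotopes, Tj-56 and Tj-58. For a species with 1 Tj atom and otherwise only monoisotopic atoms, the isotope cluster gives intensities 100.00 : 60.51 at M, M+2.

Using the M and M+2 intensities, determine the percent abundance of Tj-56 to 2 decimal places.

62.30%

If p is the fraction of Tj that is Tj-56, then I(M+2)/I(M) = [C(1,1)·p^0·(1−p)] / p^1 = 1·(1−p)/p = 60.51/100.00 = 0.6051
(1−p)/p = 0.6051/1 = 0.6051  ⇒  p = 1/(1 + 0.6051) = 0.6230
Tj-56: 62.30%, Tj-58: 37.70%.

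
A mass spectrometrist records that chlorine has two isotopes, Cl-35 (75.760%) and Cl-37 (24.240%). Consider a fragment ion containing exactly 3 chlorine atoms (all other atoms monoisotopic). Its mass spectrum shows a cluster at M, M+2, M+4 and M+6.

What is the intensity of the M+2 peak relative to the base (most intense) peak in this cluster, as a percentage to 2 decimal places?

95.99%

(0.75760 + 0.24240)^3 gives M 0.4348, M+2 0.4174, M+4 0.1335, M+6 0.0142; the largest is M.
P(M) = C(3,0) × 0.75760^3 × 0.24240^0 = 1 × 0.4348304 × 1.0000 = 0.434830 (base)
P(M+2) = C(3,1) × 0.75760^2 × 0.24240^1 = 3 × 0.57395776 × 0.2424 = 0.417382
Relative intensity = 0.417382 / 0.434830 × 100 = 95.99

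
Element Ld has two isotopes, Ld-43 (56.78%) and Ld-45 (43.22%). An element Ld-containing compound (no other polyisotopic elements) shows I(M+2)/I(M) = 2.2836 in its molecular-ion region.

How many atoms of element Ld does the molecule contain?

The M+2/M ratio from n Ld atoms is n · q/p = n · 0.4322/0.5678.
n = 2.2836 × 0.5678/0.4322 = 3.00 ≈ 3

3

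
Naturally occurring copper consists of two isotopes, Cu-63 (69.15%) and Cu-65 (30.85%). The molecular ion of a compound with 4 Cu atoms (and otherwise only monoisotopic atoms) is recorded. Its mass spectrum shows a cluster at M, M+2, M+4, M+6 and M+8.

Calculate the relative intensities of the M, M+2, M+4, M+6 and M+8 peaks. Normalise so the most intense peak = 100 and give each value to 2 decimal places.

56.04 : 100.00 : 66.92 : 19.90 : 2.22

Expanding (0.6915 + 0.3085)^4:
P(M) = 0.6915^4 = 0.228649
P(M+2) = 4 × 0.6915^3 × 0.3085^1 = 0.408030
P(M+4) = 6 × 0.6915^2 × 0.3085^2 = 0.273052
P(M+6) = 4 × 0.6915^1 × 0.3085^3 = 0.081212
P(M+8) = 0.3085^4 = 0.009058
The M+2 peak is largest (0.408030); scaling to 100 gives 56.04 : 100.00 : 66.92 : 19.90 : 2.22.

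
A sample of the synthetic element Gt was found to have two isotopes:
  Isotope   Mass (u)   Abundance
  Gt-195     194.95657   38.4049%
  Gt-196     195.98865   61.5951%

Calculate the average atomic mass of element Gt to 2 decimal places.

Weight each isotope mass by its fractional abundance: 0.384049 × 194.95657 + 0.615951 × 195.98865
= 74.872876 + 120.719405 = 195.592281 u

195.59 u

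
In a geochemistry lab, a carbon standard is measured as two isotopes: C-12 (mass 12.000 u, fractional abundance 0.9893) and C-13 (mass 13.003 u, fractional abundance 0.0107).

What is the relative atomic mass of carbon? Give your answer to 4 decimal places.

12.0107 u

Weight each isotope mass by its fractional abundance: 0.9893 × 12.000 + 0.0107 × 13.003
= 11.87160 + 0.13913 = 12.01073 u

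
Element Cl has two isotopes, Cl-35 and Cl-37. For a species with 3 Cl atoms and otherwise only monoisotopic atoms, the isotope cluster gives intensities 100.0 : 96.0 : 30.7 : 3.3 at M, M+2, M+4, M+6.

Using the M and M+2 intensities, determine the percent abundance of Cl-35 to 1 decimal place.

Let p = fractional abundance of Cl-35. I(M+2)/I(M) = [C(3,1)·p^2·(1−p)] / p^3 = 3·(1−p)/p = 96.0/100.0 = 0.9600
(1−p)/p = 0.9600/3 = 0.3200  ⇒  p = 1/(1 + 0.3200) = 0.7576
Cl-35: 75.8%, Cl-37: 24.2%.

75.8%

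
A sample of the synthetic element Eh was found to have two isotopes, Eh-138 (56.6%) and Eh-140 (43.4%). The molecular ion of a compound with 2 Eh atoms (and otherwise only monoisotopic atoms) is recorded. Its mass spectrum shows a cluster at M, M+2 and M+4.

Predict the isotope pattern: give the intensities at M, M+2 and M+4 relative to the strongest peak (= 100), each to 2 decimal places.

Each Eh atom is independently Eh-138 (p = 0.566) or Eh-140 (q = 0.434); the cluster is the binomial expansion (p + q)^2.
P(M) = 0.566^2 = 0.320356
P(M+2) = 2 × 0.566^1 × 0.434^1 = 0.491288
P(M+4) = 0.434^2 = 0.188356
The M+2 peak is largest (0.491288); scaling to 100 gives 65.21 : 100.00 : 38.34.

65.21 : 100.00 : 38.34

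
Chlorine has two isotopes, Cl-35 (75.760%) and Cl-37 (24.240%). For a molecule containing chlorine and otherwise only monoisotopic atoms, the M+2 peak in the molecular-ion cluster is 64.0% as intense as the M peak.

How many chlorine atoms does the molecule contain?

2

The M+2/M ratio from n Cl atoms is n · q/p = n · 0.24240/0.75760.
n = 0.640 × 0.75760/0.24240 = 2.00 ≈ 2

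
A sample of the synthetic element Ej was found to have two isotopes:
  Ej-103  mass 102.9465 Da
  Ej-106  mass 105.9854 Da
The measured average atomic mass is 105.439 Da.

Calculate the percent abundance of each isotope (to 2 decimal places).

Ej-103: 17.98%, Ej-106: 82.02%

Let x be the fractional abundance of Ej-103; then Ej-106 has abundance 1 − x.
102.9465·x + 105.9854·(1 − x) = 105.439
(102.9465 − 105.9854)·x = 105.439 − 105.9854
x = -0.5464 / -3.0389 = 0.17980 → 17.98% Ej-103, 82.02% Ej-106.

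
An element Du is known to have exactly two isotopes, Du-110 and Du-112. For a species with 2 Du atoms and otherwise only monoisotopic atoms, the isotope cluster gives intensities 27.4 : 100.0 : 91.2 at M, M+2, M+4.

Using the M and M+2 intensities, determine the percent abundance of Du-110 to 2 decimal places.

Write p for the Du-110 fraction. I(M+2)/I(M) = [C(2,1)·p^1·(1−p)] / p^2 = 2·(1−p)/p = 100.0/27.4 = 3.6496
(1−p)/p = 3.6496/2 = 1.8248  ⇒  p = 1/(1 + 1.8248) = 0.3540
Du-110: 35.40%, Du-112: 64.60%.

35.40%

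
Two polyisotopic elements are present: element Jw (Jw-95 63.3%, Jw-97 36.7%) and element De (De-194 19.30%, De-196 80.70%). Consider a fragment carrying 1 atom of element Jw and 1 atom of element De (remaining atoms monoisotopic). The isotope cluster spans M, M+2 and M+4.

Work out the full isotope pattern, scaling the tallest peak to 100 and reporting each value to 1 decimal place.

21.0 : 100.0 : 50.9

Element Jw pattern (n=1): 0.6330 : 0.3670
Element De pattern (n=1): 0.1930 : 0.8070
Convolve the two distributions (both contribute in 2-u steps):
  M: 0.6330×0.1930 = 0.122169
  M+2: 0.6330×0.8070 + 0.3670×0.1930 = 0.581662
  M+4: 0.3670×0.8070 = 0.296169
Scale to base peak (0.581662) = 100: 21.0 : 100.0 : 50.9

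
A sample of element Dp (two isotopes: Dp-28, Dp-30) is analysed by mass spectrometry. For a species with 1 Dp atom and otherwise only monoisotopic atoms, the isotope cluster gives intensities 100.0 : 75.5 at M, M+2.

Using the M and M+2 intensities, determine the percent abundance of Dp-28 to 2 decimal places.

If p is the fraction of Dp that is Dp-28, then I(M+2)/I(M) = [C(1,1)·p^0·(1−p)] / p^1 = 1·(1−p)/p = 75.5/100.0 = 0.7550
(1−p)/p = 0.7550/1 = 0.7550  ⇒  p = 1/(1 + 0.7550) = 0.5698
Dp-28: 56.98%, Dp-30: 43.02%.

56.98%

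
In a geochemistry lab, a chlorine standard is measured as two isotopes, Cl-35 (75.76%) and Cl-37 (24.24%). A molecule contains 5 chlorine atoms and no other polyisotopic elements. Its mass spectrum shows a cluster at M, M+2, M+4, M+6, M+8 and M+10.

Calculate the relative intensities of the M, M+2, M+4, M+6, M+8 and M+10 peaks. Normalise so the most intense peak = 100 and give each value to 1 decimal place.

62.5 : 100.0 : 64.0 : 20.5 : 3.3 : 0.2

Expanding (0.7576 + 0.2424)^5:
P(M) = 0.7576^5 = 0.249574
P(M+2) = 5 × 0.7576^4 × 0.2424^1 = 0.399266
P(M+4) = 10 × 0.7576^3 × 0.2424^2 = 0.255497
P(M+6) = 10 × 0.7576^2 × 0.2424^3 = 0.081748
P(M+8) = 5 × 0.7576^1 × 0.2424^4 = 0.013078
P(M+10) = 0.2424^5 = 0.000837
The M+2 peak is largest (0.399266); scaling to 100 gives 62.5 : 100.0 : 64.0 : 20.5 : 3.3 : 0.2.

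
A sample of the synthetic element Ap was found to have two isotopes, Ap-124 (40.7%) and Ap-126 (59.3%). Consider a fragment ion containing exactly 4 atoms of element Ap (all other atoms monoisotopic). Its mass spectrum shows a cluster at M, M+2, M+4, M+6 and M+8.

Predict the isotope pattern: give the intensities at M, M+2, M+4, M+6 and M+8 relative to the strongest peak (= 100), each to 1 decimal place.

7.9 : 45.8 : 100.0 : 97.1 : 35.4

Each Ap atom is independently Ap-124 (p = 0.407) or Ap-126 (q = 0.593); the cluster is the binomial expansion (p + q)^4.
P(M) = 0.407^4 = 0.027440
P(M+2) = 4 × 0.407^3 × 0.593^1 = 0.159918
P(M+4) = 6 × 0.407^2 × 0.593^2 = 0.349502
P(M+6) = 4 × 0.407^1 × 0.593^3 = 0.339483
P(M+8) = 0.593^4 = 0.123657
The M+4 peak is largest (0.349502); scaling to 100 gives 7.9 : 45.8 : 100.0 : 97.1 : 35.4.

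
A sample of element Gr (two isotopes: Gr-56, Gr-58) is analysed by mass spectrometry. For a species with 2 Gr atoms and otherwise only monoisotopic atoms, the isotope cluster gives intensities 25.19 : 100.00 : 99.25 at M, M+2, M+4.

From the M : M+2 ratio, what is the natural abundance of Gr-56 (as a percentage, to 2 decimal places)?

Let p = fractional abundance of Gr-56. I(M+2)/I(M) = [C(2,1)·p^1·(1−p)] / p^2 = 2·(1−p)/p = 100.00/25.19 = 3.9698
(1−p)/p = 3.9698/2 = 1.9849  ⇒  p = 1/(1 + 1.9849) = 0.3350
Gr-56: 33.50%, Gr-58: 66.50%.

33.50%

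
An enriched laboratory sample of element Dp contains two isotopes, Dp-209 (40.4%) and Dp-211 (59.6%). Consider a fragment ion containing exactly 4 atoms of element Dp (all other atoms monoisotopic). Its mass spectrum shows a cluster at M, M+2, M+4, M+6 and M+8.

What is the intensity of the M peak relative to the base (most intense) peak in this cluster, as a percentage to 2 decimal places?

7.66%

Term probabilities: M 0.0266, M+2 0.1572, M+4 0.3479, M+6 0.3421, M+8 0.1262. Base peak = M+4.
P(M+4) = C(4,2) × 0.404^2 × 0.596^2 = 6 × 0.163216 × 0.355216 = 0.347862 (base)
P(M) = C(4,0) × 0.404^4 × 0.596^0 = 1 × 0.02663946 × 1.0000 = 0.026639
Relative intensity = 0.026639 / 0.347862 × 100 = 7.66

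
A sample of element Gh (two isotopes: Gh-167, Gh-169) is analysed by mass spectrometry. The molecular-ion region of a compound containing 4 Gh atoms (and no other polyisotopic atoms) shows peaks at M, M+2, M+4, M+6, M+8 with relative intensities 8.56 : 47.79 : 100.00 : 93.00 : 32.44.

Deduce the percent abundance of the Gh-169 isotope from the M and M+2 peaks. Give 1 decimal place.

Write p for the Gh-167 fraction. I(M+2)/I(M) = [C(4,1)·p^3·(1−p)] / p^4 = 4·(1−p)/p = 47.79/8.56 = 5.5829
(1−p)/p = 5.5829/4 = 1.3957  ⇒  p = 1/(1 + 1.3957) = 0.4174
Gh-167: 41.7%, Gh-169: 58.3%.

58.3%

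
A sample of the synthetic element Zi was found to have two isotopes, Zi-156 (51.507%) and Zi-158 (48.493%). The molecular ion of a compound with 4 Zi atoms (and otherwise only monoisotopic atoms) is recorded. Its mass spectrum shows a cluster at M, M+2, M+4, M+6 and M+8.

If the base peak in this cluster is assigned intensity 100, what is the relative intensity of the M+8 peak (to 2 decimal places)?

Term probabilities: M 0.0704, M+2 0.2651, M+4 0.3743, M+6 0.2349, M+8 0.0553. Base peak = M+4.
P(M+4) = C(4,2) × 0.51507^2 × 0.48493^2 = 6 × 0.2652971 × 0.2351571 = 0.374319 (base)
P(M+8) = C(4,4) × 0.51507^0 × 0.48493^4 = 1 × 1.0000 × 0.05529886 = 0.055299
Relative intensity = 0.055299 / 0.374319 × 100 = 14.77

14.77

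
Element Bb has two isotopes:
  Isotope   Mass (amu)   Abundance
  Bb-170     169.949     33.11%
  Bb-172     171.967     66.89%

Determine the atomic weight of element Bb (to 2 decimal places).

Weight each isotope mass by its fractional abundance: 0.3311 × 169.949 + 0.6689 × 171.967
= 56.2701 + 115.0287 = 171.2988 amu

171.30 amu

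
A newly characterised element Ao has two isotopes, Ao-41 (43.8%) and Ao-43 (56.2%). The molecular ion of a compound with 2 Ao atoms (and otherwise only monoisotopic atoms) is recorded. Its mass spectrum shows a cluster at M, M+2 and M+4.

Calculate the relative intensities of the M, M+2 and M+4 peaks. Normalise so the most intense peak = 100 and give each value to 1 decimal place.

Each Ao atom is independently Ao-41 (p = 0.438) or Ao-43 (q = 0.562); the cluster is the binomial expansion (p + q)^2.
P(M) = 0.438^2 = 0.191844
P(M+2) = 2 × 0.438^1 × 0.562^1 = 0.492312
P(M+4) = 0.562^2 = 0.315844
The M+2 peak is largest (0.492312); scaling to 100 gives 39.0 : 100.0 : 64.2.

39.0 : 100.0 : 64.2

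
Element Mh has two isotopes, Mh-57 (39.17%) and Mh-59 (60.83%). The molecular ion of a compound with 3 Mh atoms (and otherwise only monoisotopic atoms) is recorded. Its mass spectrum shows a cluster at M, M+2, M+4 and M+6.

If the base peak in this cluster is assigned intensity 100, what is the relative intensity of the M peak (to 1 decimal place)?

Term probabilities: M 0.0601, M+2 0.2800, M+4 0.4348, M+6 0.2251. Base peak = M+4.
P(M+4) = C(3,2) × 0.3917^1 × 0.6083^2 = 3 × 0.3917 × 0.37002889 = 0.434821 (base)
P(M) = C(3,0) × 0.3917^3 × 0.6083^0 = 1 × 0.0600981 × 1.0000 = 0.060098
Relative intensity = 0.060098 / 0.434821 × 100 = 13.8

13.8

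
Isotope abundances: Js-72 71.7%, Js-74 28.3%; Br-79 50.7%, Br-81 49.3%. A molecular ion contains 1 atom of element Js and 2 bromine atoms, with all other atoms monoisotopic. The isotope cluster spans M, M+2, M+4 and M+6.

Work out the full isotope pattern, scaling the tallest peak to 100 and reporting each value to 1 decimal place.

Element Js pattern (n=1): 0.7170 : 0.2830
Bromine pattern (n=2): 0.257049 : 0.499902 : 0.243049
Convolve the two distributions (both contribute in 2-u steps):
  M: 0.7170×0.257049 = 0.184304
  M+2: 0.7170×0.499902 + 0.2830×0.257049 = 0.431175
  M+4: 0.7170×0.243049 + 0.2830×0.499902 = 0.315738
  M+6: 0.2830×0.243049 = 0.068783
Scale to base peak (0.431175) = 100: 42.7 : 100.0 : 73.2 : 16.0

42.7 : 100.0 : 73.2 : 16.0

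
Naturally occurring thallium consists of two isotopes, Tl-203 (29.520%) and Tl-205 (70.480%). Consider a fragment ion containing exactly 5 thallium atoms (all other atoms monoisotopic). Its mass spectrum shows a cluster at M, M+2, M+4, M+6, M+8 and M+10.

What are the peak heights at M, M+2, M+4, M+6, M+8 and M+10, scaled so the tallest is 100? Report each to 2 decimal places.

The 5 Tl atoms are independent, so intensities follow the terms of (0.29520 + 0.70480)^5.
P(M) = 0.29520^5 = 0.002242
P(M+2) = 5 × 0.29520^4 × 0.70480^1 = 0.026761
P(M+4) = 10 × 0.29520^3 × 0.70480^2 = 0.127785
P(M+6) = 10 × 0.29520^2 × 0.70480^3 = 0.305092
P(M+8) = 5 × 0.29520^1 × 0.70480^4 = 0.364208
P(M+10) = 0.70480^5 = 0.173912
The M+8 peak is largest (0.364208); scaling to 100 gives 0.62 : 7.35 : 35.09 : 83.77 : 100.00 : 47.75.

0.62 : 7.35 : 35.09 : 83.77 : 100.00 : 47.75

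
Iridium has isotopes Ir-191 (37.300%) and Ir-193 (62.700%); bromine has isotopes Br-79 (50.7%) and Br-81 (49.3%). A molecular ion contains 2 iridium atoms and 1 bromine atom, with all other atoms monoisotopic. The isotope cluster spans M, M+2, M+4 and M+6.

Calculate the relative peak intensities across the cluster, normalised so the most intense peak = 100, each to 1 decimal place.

16.4 : 71.1 : 100.0 : 45.1

Iridium pattern (n=2): 0.139129 : 0.467742 : 0.393129
Bromine pattern (n=1): 0.5070 : 0.4930
Convolve the two distributions (both contribute in 2-u steps):
  M: 0.139129×0.5070 = 0.070538
  M+2: 0.139129×0.4930 + 0.467742×0.5070 = 0.305736
  M+4: 0.467742×0.4930 + 0.393129×0.5070 = 0.429913
  M+6: 0.393129×0.4930 = 0.193813
Scale to base peak (0.429913) = 100: 16.4 : 71.1 : 100.0 : 45.1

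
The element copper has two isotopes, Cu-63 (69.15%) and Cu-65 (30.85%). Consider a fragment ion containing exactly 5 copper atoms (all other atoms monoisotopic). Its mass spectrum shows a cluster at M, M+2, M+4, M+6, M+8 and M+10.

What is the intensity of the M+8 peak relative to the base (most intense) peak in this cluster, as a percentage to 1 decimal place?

8.9%

(0.6915 + 0.3085)^5 gives M 0.1581, M+2 0.3527, M+4 0.3147, M+6 0.1404, M+8 0.0313, M+10 0.0028; the largest is M+2.
P(M+2) = C(5,1) × 0.6915^4 × 0.3085^1 = 5 × 0.2286487 × 0.3085 = 0.352691 (base)
P(M+8) = C(5,4) × 0.6915^1 × 0.3085^4 = 5 × 0.6915 × 0.00905776 = 0.031317
Relative intensity = 0.031317 / 0.352691 × 100 = 8.9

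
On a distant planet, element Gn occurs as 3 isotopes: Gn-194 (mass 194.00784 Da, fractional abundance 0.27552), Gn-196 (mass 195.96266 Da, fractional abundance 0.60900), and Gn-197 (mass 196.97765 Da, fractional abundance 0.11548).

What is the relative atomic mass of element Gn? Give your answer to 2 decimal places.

Average mass = Σ (abundance × isotope mass) = 0.27552 × 194.00784 + 0.60900 × 195.96266 + 0.11548 × 196.97765
= 53.453040 + 119.341260 + 22.746979 = 195.541279 Da

195.54 Da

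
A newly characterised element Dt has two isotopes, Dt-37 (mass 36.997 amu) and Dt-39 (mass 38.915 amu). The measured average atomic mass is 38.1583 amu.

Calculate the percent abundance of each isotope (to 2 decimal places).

Let x be the fractional abundance of Dt-37; then Dt-39 has abundance 1 − x.
36.997·x + 38.915·(1 − x) = 38.1583
(36.997 − 38.915)·x = 38.1583 − 38.915
x = -0.7567 / -1.918 = 0.39453 → 39.45% Dt-37, 60.55% Dt-39.

Dt-37: 39.45%, Dt-39: 60.55%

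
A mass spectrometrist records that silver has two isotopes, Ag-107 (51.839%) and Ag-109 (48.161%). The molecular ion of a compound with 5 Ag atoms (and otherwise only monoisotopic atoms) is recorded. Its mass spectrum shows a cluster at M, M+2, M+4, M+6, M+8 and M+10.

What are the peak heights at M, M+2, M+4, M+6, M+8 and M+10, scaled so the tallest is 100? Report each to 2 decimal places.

The 5 Ag atoms are independent, so intensities follow the terms of (0.51839 + 0.48161)^5.
P(M) = 0.51839^5 = 0.037435
P(M+2) = 5 × 0.51839^4 × 0.48161^1 = 0.173897
P(M+4) = 10 × 0.51839^3 × 0.48161^2 = 0.323118
P(M+6) = 10 × 0.51839^2 × 0.48161^3 = 0.300192
P(M+8) = 5 × 0.51839^1 × 0.48161^4 = 0.139447
P(M+10) = 0.48161^5 = 0.025911
The M+4 peak is largest (0.323118); scaling to 100 gives 11.59 : 53.82 : 100.00 : 92.90 : 43.16 : 8.02.

11.59 : 53.82 : 100.00 : 92.90 : 43.16 : 8.02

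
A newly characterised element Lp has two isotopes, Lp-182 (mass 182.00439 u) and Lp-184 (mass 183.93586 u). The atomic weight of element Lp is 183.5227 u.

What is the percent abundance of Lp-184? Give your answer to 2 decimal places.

With x = fraction of Lp-182 (so Lp-184 is 1 − x):
182.00439·x + 183.93586·(1 − x) = 183.5227
(182.00439 − 183.93586)·x = 183.5227 − 183.93586
x = -0.41316 / -1.93147 = 0.21391 → 21.39% Lp-182, 78.61% Lp-184.

78.61%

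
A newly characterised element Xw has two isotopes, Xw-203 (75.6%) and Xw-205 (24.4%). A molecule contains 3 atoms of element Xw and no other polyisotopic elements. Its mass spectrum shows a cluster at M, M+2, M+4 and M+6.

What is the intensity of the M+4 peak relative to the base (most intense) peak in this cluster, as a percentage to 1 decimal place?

(0.756 + 0.244)^3 gives M 0.4321, M+2 0.4184, M+4 0.1350, M+6 0.0145; the largest is M.
P(M) = C(3,0) × 0.756^3 × 0.244^0 = 1 × 0.43208122 × 1.0000 = 0.432081 (base)
P(M+4) = C(3,2) × 0.756^1 × 0.244^2 = 3 × 0.7560 × 0.059536 = 0.135028
Relative intensity = 0.135028 / 0.432081 × 100 = 31.3

31.3%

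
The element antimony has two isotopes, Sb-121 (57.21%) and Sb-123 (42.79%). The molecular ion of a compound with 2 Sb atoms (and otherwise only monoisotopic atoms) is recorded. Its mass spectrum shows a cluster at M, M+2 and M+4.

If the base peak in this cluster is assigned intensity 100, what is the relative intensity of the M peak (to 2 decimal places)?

66.85

Term probabilities: M 0.3273, M+2 0.4896, M+4 0.1831. Base peak = M+2.
P(M+2) = C(2,1) × 0.5721^1 × 0.4279^1 = 2 × 0.5721 × 0.4279 = 0.489603 (base)
P(M) = C(2,0) × 0.5721^2 × 0.4279^0 = 1 × 0.32729841 × 1.0000 = 0.327298
Relative intensity = 0.327298 / 0.489603 × 100 = 66.85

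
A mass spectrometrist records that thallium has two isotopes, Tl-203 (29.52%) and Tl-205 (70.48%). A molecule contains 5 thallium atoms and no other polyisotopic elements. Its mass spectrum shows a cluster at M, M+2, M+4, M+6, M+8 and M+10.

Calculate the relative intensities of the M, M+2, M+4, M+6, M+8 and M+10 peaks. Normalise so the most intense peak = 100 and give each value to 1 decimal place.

0.6 : 7.3 : 35.1 : 83.8 : 100.0 : 47.8

The 5 Tl atoms are independent, so intensities follow the terms of (0.2952 + 0.7048)^5.
P(M) = 0.2952^5 = 0.002242
P(M+2) = 5 × 0.2952^4 × 0.7048^1 = 0.026761
P(M+4) = 10 × 0.2952^3 × 0.7048^2 = 0.127785
P(M+6) = 10 × 0.2952^2 × 0.7048^3 = 0.305092
P(M+8) = 5 × 0.2952^1 × 0.7048^4 = 0.364208
P(M+10) = 0.7048^5 = 0.173912
The M+8 peak is largest (0.364208); scaling to 100 gives 0.6 : 7.3 : 35.1 : 83.8 : 100.0 : 47.8.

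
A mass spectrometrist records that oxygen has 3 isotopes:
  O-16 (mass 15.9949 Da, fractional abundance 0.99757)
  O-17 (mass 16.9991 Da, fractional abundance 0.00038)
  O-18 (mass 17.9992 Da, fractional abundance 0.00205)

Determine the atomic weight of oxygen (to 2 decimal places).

16.00 Da

Ar = Σ fᵢ·mᵢ = 0.99757 × 15.9949 + 0.00038 × 16.9991 + 0.00205 × 17.9992
= 15.95603 + 0.00646 + 0.03690 = 15.99939 Da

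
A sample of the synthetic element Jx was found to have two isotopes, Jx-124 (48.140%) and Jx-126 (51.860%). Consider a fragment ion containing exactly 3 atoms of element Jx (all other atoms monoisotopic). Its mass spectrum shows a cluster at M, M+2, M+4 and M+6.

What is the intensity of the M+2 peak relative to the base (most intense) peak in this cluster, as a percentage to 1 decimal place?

Binomial terms of (0.48140 + 0.51860)^3: M 0.1116, M+2 0.3606, M+4 0.3884, M+6 0.1395 → M+4 is the base peak.
P(M+4) = C(3,2) × 0.48140^1 × 0.51860^2 = 3 × 0.4814 × 0.26894596 = 0.388412 (base)
P(M+2) = C(3,1) × 0.48140^2 × 0.51860^1 = 3 × 0.23174596 × 0.5186 = 0.360550
Relative intensity = 0.360550 / 0.388412 × 100 = 92.8

92.8%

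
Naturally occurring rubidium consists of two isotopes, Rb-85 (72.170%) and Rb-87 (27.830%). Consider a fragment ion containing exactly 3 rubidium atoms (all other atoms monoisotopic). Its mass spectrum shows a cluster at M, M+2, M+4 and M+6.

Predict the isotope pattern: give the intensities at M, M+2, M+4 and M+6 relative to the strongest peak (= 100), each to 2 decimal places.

86.44 : 100.00 : 38.56 : 4.96

Each Rb atom is independently Rb-85 (p = 0.72170) or Rb-87 (q = 0.27830); the cluster is the binomial expansion (p + q)^3.
P(M) = 0.72170^3 = 0.375898
P(M+2) = 3 × 0.72170^2 × 0.27830^1 = 0.434858
P(M+4) = 3 × 0.72170^1 × 0.27830^2 = 0.167689
P(M+6) = 0.27830^3 = 0.021555
The M+2 peak is largest (0.434858); scaling to 100 gives 86.44 : 100.00 : 38.56 : 4.96.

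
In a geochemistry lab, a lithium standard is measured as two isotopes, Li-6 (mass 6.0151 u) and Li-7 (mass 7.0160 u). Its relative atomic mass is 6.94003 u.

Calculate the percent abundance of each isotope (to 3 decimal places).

Let x be the fractional abundance of Li-6; then Li-7 has abundance 1 − x.
6.0151·x + 7.0160·(1 − x) = 6.94003
(6.0151 − 7.0160)·x = 6.94003 − 7.0160
x = -0.07597 / -1.0009 = 0.07590 → 7.590% Li-6, 92.410% Li-7.

Li-6: 7.590%, Li-7: 92.410%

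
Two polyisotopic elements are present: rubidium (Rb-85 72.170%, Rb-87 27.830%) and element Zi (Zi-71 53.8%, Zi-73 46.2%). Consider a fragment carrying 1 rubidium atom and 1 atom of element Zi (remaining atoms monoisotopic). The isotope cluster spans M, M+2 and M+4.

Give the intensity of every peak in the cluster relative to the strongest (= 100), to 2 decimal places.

80.36 : 100.00 : 26.61

Rubidium pattern (n=1): 0.7217 : 0.2783
Element Zi pattern (n=1): 0.5380 : 0.4620
Convolve the two distributions (both contribute in 2-u steps):
  M: 0.7217×0.5380 = 0.388275
  M+2: 0.7217×0.4620 + 0.2783×0.5380 = 0.483151
  M+4: 0.2783×0.4620 = 0.128575
Scale to base peak (0.483151) = 100: 80.36 : 100.00 : 26.61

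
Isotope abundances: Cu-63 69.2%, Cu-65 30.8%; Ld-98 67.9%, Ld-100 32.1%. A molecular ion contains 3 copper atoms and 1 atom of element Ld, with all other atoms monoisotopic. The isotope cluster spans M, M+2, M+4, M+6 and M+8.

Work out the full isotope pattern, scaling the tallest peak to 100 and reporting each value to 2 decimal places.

Copper pattern (n=3): 0.33137389 : 0.44247034 : 0.19693766 : 0.02921811
Element Ld pattern (n=1): 0.6790 : 0.3210
Convolve the two distributions (both contribute in 2-u steps):
  M: 0.33137389×0.6790 = 0.225003
  M+2: 0.33137389×0.3210 + 0.44247034×0.6790 = 0.406808
  M+4: 0.44247034×0.3210 + 0.19693766×0.6790 = 0.275754
  M+6: 0.19693766×0.3210 + 0.02921811×0.6790 = 0.083056
  M+8: 0.02921811×0.3210 = 0.009379
Scale to base peak (0.406808) = 100: 55.31 : 100.00 : 67.78 : 20.42 : 2.31

55.31 : 100.00 : 67.78 : 20.42 : 2.31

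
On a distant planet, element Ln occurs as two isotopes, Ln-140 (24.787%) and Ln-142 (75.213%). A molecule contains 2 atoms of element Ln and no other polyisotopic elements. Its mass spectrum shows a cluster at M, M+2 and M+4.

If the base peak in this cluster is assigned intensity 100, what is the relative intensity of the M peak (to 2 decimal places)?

10.86

Binomial terms of (0.24787 + 0.75213)^2: M 0.0614, M+2 0.3729, M+4 0.5657 → M+4 is the base peak.
P(M+4) = C(2,2) × 0.24787^0 × 0.75213^2 = 1 × 1.0000 × 0.56569954 = 0.565700 (base)
P(M) = C(2,0) × 0.24787^2 × 0.75213^0 = 1 × 0.06143954 × 1.0000 = 0.061440
Relative intensity = 0.061440 / 0.565700 × 100 = 10.86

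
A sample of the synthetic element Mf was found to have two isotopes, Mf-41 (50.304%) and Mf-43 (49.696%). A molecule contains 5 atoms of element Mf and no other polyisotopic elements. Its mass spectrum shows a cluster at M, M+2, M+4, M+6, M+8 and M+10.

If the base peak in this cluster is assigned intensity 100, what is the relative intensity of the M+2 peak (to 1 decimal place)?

50.6

Binomial terms of (0.50304 + 0.49696)^5: M 0.0322, M+2 0.1591, M+4 0.3144, M+6 0.3106, M+8 0.1534, M+10 0.0303 → M+4 is the base peak.
P(M+4) = C(5,2) × 0.50304^3 × 0.49696^2 = 10 × 0.12729389 × 0.24696924 = 0.314377 (base)
P(M+2) = C(5,1) × 0.50304^4 × 0.49696^1 = 5 × 0.06403392 × 0.49696 = 0.159111
Relative intensity = 0.159111 / 0.314377 × 100 = 50.6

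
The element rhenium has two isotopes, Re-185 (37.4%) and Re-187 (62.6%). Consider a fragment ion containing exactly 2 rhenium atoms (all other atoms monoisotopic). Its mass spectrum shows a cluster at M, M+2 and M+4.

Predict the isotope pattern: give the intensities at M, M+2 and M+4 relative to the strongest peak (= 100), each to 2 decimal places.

Each Re atom is independently Re-185 (p = 0.374) or Re-187 (q = 0.626); the cluster is the binomial expansion (p + q)^2.
P(M) = 0.374^2 = 0.139876
P(M+2) = 2 × 0.374^1 × 0.626^1 = 0.468248
P(M+4) = 0.626^2 = 0.391876
The M+2 peak is largest (0.468248); scaling to 100 gives 29.87 : 100.00 : 83.69.

29.87 : 100.00 : 83.69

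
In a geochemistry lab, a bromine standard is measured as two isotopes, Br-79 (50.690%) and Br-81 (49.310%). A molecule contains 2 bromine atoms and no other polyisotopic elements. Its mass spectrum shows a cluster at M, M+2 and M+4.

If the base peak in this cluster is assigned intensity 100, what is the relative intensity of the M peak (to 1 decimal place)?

(0.50690 + 0.49310)^2 gives M 0.2569, M+2 0.4999, M+4 0.2431; the largest is M+2.
P(M+2) = C(2,1) × 0.50690^1 × 0.49310^1 = 2 × 0.5069 × 0.4931 = 0.499905 (base)
P(M) = C(2,0) × 0.50690^2 × 0.49310^0 = 1 × 0.25694761 × 1.0000 = 0.256948
Relative intensity = 0.256948 / 0.499905 × 100 = 51.4

51.4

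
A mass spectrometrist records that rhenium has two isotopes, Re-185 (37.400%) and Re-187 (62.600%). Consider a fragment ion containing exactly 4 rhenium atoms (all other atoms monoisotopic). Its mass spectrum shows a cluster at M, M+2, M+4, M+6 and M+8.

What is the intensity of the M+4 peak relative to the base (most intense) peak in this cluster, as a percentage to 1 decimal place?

89.6%

Term probabilities: M 0.0196, M+2 0.1310, M+4 0.3289, M+6 0.3670, M+8 0.1536. Base peak = M+6.
P(M+6) = C(4,3) × 0.37400^1 × 0.62600^3 = 4 × 0.3740 × 0.24531438 = 0.366990 (base)
P(M+4) = C(4,2) × 0.37400^2 × 0.62600^2 = 6 × 0.139876 × 0.391876 = 0.328884
Relative intensity = 0.328884 / 0.366990 × 100 = 89.6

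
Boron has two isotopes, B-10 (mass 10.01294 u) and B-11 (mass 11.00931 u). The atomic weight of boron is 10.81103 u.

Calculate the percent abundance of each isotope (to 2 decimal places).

Writing the weighted mean with unknown fraction x of B-10:
10.01294·x + 11.00931·(1 − x) = 10.81103
(10.01294 − 11.00931)·x = 10.81103 − 11.00931
x = -0.19828 / -0.99637 = 0.19900 → 19.90% B-10, 80.10% B-11.

B-10: 19.90%, B-11: 80.10%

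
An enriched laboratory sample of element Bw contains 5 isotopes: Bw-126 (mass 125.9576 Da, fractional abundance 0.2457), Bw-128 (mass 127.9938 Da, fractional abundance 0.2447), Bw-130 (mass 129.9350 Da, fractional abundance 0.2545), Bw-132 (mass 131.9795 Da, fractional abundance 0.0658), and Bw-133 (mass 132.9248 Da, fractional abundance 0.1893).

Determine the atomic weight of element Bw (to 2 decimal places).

129.18 Da

The abundance-weighted mean is 0.2457 × 125.9576 + 0.2447 × 127.9938 + 0.2545 × 129.9350 + 0.0658 × 131.9795 + 0.1893 × 132.9248
= 30.94778 + 31.32008 + 33.06846 + 8.68425 + 25.16266 = 129.18323 Da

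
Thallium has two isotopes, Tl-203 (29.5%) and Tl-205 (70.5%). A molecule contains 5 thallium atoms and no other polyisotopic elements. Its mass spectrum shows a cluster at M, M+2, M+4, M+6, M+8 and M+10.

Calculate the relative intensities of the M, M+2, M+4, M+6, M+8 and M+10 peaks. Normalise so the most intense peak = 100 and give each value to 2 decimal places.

0.61 : 7.33 : 35.02 : 83.69 : 100.00 : 47.80

Expanding (0.295 + 0.705)^5:
P(M) = 0.295^5 = 0.002234
P(M+2) = 5 × 0.295^4 × 0.705^1 = 0.026696
P(M+4) = 10 × 0.295^3 × 0.705^2 = 0.127598
P(M+6) = 10 × 0.295^2 × 0.705^3 = 0.304938
P(M+8) = 5 × 0.295^1 × 0.705^4 = 0.364375
P(M+10) = 0.705^5 = 0.174159
The M+8 peak is largest (0.364375); scaling to 100 gives 0.61 : 7.33 : 35.02 : 83.69 : 100.00 : 47.80.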